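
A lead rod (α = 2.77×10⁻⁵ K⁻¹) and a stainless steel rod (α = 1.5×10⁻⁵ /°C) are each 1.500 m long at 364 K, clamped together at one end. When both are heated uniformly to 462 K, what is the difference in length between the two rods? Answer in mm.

1.87 mm

ΔT = 98 K
lead: ΔL = 2.77×10⁻⁵ × 1.500 m × 98 = 4.0719×10⁻³ m = 4.0719 mm
stainless steel: ΔL = 1.5×10⁻⁵ × 1.500 m × 98 = 2.2050×10⁻³ m = 2.2050 mm
difference = 4.0719 − 2.2050 = 1.8669 mm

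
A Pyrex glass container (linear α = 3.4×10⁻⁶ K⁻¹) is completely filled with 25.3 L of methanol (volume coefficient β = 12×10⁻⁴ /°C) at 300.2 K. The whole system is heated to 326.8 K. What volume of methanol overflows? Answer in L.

The container also expands: β_container ≈ 3α = 1.02×10⁻⁵ /K
Net overflow = V₀(β_liq − 3α_cont)ΔT
β − 3α = 1.20×10⁻³ − 1.02×10⁻⁵ = 1.1898×10⁻³ /K; ΔT = 26.6 K
ΔV = 25.3 × 1.1898×10⁻³ × 26.6 = 0.801 L

0.801 L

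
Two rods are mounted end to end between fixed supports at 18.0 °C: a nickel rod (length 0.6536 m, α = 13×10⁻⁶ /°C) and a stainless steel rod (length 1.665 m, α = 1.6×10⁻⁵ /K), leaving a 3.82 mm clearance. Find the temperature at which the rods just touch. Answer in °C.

Gap closes when ΔL₁ + ΔL₂ = 3.82 mm = 3.82×10⁻³ m
(α₁L₁ + α₂L₂)ΔT = g
α₁L₁ + α₂L₂ = 13×10⁻⁶×0.6536 + 1.6×10⁻⁵×1.665 = 3.51368×10⁻⁵ m/K
ΔT = 3.82×10⁻³ / 3.51368×10⁻⁵ = 108.72 K
T = 18.0 + 108.72 = 126.72 °C

T = 127 °C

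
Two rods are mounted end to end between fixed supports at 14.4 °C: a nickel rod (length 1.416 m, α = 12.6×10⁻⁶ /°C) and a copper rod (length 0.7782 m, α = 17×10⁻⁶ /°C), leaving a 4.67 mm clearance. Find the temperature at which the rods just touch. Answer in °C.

T = 165 °C

Gap closes when ΔL₁ + ΔL₂ = 4.67 mm = 4.67×10⁻³ m
(α₁L₁ + α₂L₂)ΔT = g
α₁L₁ + α₂L₂ = 12.6×10⁻⁶×1.416 + 17×10⁻⁶×0.7782 = 3.1071×10⁻⁵ m/K
ΔT = 4.67×10⁻³ / 3.1071×10⁻⁵ = 150.30 K
T = 14.4 + 150.30 = 164.70 °C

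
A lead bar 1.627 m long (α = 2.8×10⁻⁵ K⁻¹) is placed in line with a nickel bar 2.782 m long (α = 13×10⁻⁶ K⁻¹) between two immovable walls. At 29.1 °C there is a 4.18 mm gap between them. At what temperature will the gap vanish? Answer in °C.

T = 80.2 °C

α₁L₁ = 4.5556×10⁻⁵ m/K, α₂L₂ = 3.6166×10⁻⁵ m/K → total 8.1722×10⁻⁵ m/K
ΔT = g/(α₁L₁+α₂L₂) = 4.18×10⁻³ / 8.1722×10⁻⁵ = 51.149 K
T = 29.1 + 51.149 = 80.249 °C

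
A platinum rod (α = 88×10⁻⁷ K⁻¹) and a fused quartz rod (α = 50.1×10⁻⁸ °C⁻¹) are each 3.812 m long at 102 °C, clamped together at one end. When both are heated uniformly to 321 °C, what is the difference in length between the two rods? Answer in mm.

6.93 mm

ΔT = 219 K
platinum: ΔL = 88×10⁻⁷ × 3.812 m × 219 = 7.3465×10⁻³ m = 7.3465 mm
fused quartz: ΔL = 50.1×10⁻⁸ × 3.812 m × 219 = 4.1825×10⁻⁴ m = 0.41825 mm
difference = 7.3465 − 0.41825 = 6.92825 mm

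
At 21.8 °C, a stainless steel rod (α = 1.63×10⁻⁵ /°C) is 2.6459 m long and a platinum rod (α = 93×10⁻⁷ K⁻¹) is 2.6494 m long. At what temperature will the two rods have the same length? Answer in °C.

L₁(1 + α₁ΔT) = L₂(1 + α₂ΔT) ⇒ ΔT = (L₂ − L₁)/(α₁L₁ − α₂L₂)
L₂ − L₁ = 2.6494 − 2.6459 = 3.50×10⁻³ m
α₁L₁ − α₂L₂ = 1.63×10⁻⁵×2.6459 − 93×10⁻⁷×2.6494 = 1.848875×10⁻⁵ m/K
ΔT = 3.50×10⁻³ / 1.848875×10⁻⁵ = 189.304 K
T = 21.8 + 189.304 = 211.104 °C

T = 211.1 °C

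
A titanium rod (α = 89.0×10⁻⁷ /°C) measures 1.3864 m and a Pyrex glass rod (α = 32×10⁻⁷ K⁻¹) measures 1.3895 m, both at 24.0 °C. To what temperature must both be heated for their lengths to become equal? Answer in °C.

Equal length when α₁L₁ΔT − α₂L₂ΔT = L₂ − L₁ = 3.10×10⁻³ m
α₁L₁ = 1.233896×10⁻⁵, α₂L₂ = 4.4464×10⁻⁶ → Δ(αL) = 7.89256×10⁻⁶ m/K
ΔT = 3.10×10⁻³ / 7.89256×10⁻⁶ = 392.775 K, so T = 24.0 + 392.775 = 416.775 °C

T = 416.8 °C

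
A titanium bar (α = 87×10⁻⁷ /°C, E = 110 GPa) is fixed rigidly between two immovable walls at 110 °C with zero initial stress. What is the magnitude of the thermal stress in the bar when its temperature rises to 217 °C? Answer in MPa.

Fully constrained: the free strain ε = αΔT is blocked, so σ = Eε = EαΔT.
|ΔT| = 107 K
σ = 110×10⁹ × 87×10⁻⁷ × 107 = 1.02×10⁸ Pa

σ = 102 MPa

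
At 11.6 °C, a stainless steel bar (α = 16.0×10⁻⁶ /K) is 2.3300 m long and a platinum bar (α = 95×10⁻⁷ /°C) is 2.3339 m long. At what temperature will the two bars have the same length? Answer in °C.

Equal length when α₁L₁ΔT − α₂L₂ΔT = L₂ − L₁ = 3.90×10⁻³ m
α₁L₁ = 3.728×10⁻⁵, α₂L₂ = 2.217205×10⁻⁵ → Δ(αL) = 1.510795×10⁻⁵ m/K
ΔT = 3.90×10⁻³ / 1.510795×10⁻⁵ = 258.142 K, so T = 11.6 + 258.142 = 269.742 °C

T = 269.7 °C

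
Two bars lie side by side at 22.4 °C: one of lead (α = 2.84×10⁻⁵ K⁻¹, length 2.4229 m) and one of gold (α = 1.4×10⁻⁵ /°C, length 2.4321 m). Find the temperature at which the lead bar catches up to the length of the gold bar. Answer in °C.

T = 287.1 °C

L₁(1 + α₁ΔT) = L₂(1 + α₂ΔT) ⇒ ΔT = (L₂ − L₁)/(α₁L₁ − α₂L₂)
L₂ − L₁ = 2.4321 − 2.4229 = 9.20×10⁻³ m
α₁L₁ − α₂L₂ = 2.84×10⁻⁵×2.4229 − 1.4×10⁻⁵×2.4321 = 3.476096×10⁻⁵ m/K
ΔT = 9.20×10⁻³ / 3.476096×10⁻⁵ = 264.665 K
T = 22.4 + 264.665 = 287.065 °C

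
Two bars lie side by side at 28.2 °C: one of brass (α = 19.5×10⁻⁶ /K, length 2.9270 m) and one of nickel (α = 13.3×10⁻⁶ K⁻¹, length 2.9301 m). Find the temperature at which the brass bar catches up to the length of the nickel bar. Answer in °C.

T = 199.4 °C

Equal length when α₁L₁ΔT − α₂L₂ΔT = L₂ − L₁ = 3.10×10⁻³ m
α₁L₁ = 5.70765×10⁻⁵, α₂L₂ = 3.897033×10⁻⁵ → Δ(αL) = 1.810617×10⁻⁵ m/K
ΔT = 3.10×10⁻³ / 1.810617×10⁻⁵ = 171.212 K, so T = 28.2 + 171.212 = 199.412 °C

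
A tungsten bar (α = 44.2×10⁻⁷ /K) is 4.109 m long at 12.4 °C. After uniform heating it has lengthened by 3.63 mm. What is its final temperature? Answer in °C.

ΔL = αL₀ΔT ⇒ ΔT = ΔL / (αL₀)
ΔT = 3.63×10⁻³ m / (44.2×10⁻⁷ × 4.109 m) = 199.87 K
T = 12.4 + 199.87 = 212.27 °C

T = 212 °C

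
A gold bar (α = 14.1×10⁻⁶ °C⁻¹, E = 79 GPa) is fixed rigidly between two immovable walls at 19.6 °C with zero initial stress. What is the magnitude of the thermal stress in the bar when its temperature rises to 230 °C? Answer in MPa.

Fully constrained: the free strain ε = αΔT is blocked, so σ = Eε = EαΔT.
|ΔT| = 210.4 K
σ = 79.0×10⁹ × 14.1×10⁻⁶ × 210.4 = 2.34×10⁸ Pa

σ = 234 MPa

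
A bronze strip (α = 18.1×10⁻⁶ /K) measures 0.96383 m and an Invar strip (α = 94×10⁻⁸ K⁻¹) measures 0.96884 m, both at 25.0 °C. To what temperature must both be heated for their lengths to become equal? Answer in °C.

Equal length when α₁L₁ΔT − α₂L₂ΔT = L₂ − L₁ = 5.01×10⁻³ m
α₁L₁ = 1.7445323×10⁻⁵, α₂L₂ = 9.107096×10⁻⁷ → Δ(αL) = 1.65346134×10⁻⁵ m/K
ΔT = 5.01×10⁻³ / 1.65346134×10⁻⁵ = 303.001 K, so T = 25.0 + 303.001 = 328.001 °C

T = 328.0 °C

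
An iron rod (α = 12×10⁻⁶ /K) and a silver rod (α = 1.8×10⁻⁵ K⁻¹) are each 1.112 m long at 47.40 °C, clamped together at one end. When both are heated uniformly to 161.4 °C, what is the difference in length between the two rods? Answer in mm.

ΔT = 114.00 K
iron: ΔL = 12×10⁻⁶ × 1.112 m × 114.00 = 1.5212×10⁻³ m = 1.5212 mm
silver: ΔL = 1.8×10⁻⁵ × 1.112 m × 114.00 = 2.2818×10⁻³ m = 2.2818 mm
difference = 2.2818 − 1.5212 = 0.7606 mm

0.761 mm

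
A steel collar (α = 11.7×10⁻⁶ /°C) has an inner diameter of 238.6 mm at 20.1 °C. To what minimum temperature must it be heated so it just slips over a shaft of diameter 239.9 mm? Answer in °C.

T = 486 °C

Required Δd = 239.9 − 238.6 = 1.3 mm
Δd = αd₀ΔT ⇒ ΔT = Δd/(αd₀) = 1.3 / (11.7×10⁻⁶ × 238.6) = 465.68 K
T_min = 20.1 + 465.68 = 485.78 °C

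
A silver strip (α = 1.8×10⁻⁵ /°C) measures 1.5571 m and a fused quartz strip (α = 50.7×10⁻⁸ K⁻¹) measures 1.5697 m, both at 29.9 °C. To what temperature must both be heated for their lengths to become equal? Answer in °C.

Equal length when α₁L₁ΔT − α₂L₂ΔT = L₂ − L₁ = 1.26×10⁻² m
α₁L₁ = 2.80278×10⁻⁵, α₂L₂ = 7.958379×10⁻⁷ → Δ(αL) = 2.72319621×10⁻⁵ m/K
ΔT = 1.26×10⁻² / 2.72319621×10⁻⁵ = 462.692 K, so T = 29.9 + 462.692 = 492.592 °C

T = 492.6 °C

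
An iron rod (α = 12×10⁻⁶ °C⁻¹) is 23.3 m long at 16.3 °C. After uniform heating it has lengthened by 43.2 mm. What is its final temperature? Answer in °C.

ΔL = αL₀ΔT ⇒ ΔT = ΔL / (αL₀)
ΔT = 43.2×10⁻³ m / (12×10⁻⁶ × 23.3 m) = 154.51 K
T = 16.3 + 154.51 = 170.81 °C

T = 171 °C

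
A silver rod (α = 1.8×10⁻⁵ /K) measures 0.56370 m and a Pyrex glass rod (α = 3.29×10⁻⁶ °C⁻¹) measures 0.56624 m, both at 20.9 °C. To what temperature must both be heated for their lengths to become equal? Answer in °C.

T = 327.5 °C

L₁(1 + α₁ΔT) = L₂(1 + α₂ΔT) ⇒ ΔT = (L₂ − L₁)/(α₁L₁ − α₂L₂)
L₂ − L₁ = 0.56624 − 0.56370 = 2.54×10⁻³ m
α₁L₁ − α₂L₂ = 1.8×10⁻⁵×0.56370 − 3.29×10⁻⁶×0.56624 = 8.2836704×10⁻⁶ m/K
ΔT = 2.54×10⁻³ / 8.2836704×10⁻⁶ = 306.627 K
T = 20.9 + 306.627 = 327.527 °C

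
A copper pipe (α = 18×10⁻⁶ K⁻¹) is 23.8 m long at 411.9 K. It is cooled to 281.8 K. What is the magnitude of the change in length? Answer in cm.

ΔL = 5.57 cm

|ΔT| = |281.8 − 411.9| = 130.1 K
ΔL = αL₀ΔT = (18×10⁻⁶)(23.8)(130.1) = 5.57×10⁻² m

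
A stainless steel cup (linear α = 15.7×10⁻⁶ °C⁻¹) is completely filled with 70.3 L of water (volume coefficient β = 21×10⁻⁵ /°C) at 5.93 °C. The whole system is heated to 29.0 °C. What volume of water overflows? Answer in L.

0.264 L

The cup also expands: β_container ≈ 3α = 4.71×10⁻⁵ /K
Net overflow = V₀(β_liq − 3α_cont)ΔT
β − 3α = 2.10×10⁻⁴ − 4.71×10⁻⁵ = 1.629×10⁻⁴ /K; ΔT = 23.07 K
ΔV = 70.3 × 1.629×10⁻⁴ × 23.07 = 0.264 L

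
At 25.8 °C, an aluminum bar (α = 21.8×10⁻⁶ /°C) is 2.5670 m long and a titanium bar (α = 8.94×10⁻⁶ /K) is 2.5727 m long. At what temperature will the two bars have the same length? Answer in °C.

L₁(1 + α₁ΔT) = L₂(1 + α₂ΔT) ⇒ ΔT = (L₂ − L₁)/(α₁L₁ − α₂L₂)
L₂ − L₁ = 2.5727 − 2.5670 = 5.70×10⁻³ m
α₁L₁ − α₂L₂ = 21.8×10⁻⁶×2.5670 − 8.94×10⁻⁶×2.5727 = 3.2960662×10⁻⁵ m/K
ΔT = 5.70×10⁻³ / 3.2960662×10⁻⁵ = 172.933 K
T = 25.8 + 172.933 = 198.733 °C

T = 198.7 °C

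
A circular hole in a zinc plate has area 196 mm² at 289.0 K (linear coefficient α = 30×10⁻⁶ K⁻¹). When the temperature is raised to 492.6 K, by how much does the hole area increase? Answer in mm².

ΔA = 2.39 mm²

Area coefficient ≈ 2α; |ΔT| = 203.6 K
ΔA = 2αA₀ΔT = 2(30×10⁻⁶)(196)(203.6) = 2.39 mm²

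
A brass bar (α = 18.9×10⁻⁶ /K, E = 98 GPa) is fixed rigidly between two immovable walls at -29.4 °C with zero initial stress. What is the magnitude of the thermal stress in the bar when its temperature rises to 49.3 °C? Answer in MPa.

Fully constrained: the free strain ε = αΔT is blocked, so σ = Eε = EαΔT.
|ΔT| = 78.7 K
σ = 98.0×10⁹ × 18.9×10⁻⁶ × 78.7 = 1.46×10⁸ Pa

σ = 146 MPa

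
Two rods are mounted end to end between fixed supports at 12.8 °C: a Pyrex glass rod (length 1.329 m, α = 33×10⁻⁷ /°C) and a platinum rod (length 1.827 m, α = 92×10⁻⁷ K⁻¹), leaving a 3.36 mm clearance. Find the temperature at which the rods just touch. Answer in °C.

T = 171 °C

Gap closes when ΔL₁ + ΔL₂ = 3.36 mm = 3.36×10⁻³ m
(α₁L₁ + α₂L₂)ΔT = g
α₁L₁ + α₂L₂ = 33×10⁻⁷×1.329 + 92×10⁻⁷×1.827 = 2.11941×10⁻⁵ m/K
ΔT = 3.36×10⁻³ / 2.11941×10⁻⁵ = 158.53 K
T = 12.8 + 158.53 = 171.33 °C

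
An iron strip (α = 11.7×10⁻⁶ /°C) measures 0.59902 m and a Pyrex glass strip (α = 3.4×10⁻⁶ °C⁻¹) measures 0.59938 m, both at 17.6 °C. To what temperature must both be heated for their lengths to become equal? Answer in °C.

Equal length when α₁L₁ΔT − α₂L₂ΔT = L₂ − L₁ = 3.60×10⁻⁴ m
α₁L₁ = 7.008534×10⁻⁶, α₂L₂ = 2.037892×10⁻⁶ → Δ(αL) = 4.970642×10⁻⁶ m/K
ΔT = 3.60×10⁻⁴ / 4.970642×10⁻⁶ = 72.4253 K, so T = 17.6 + 72.4253 = 90.0253 °C

T = 90.03 °C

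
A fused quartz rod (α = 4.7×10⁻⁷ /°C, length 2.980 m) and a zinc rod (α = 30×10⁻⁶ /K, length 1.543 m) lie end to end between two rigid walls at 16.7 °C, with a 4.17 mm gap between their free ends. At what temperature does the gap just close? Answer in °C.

T = 104 °C

Gap closes when ΔL₁ + ΔL₂ = 4.17 mm = 4.17×10⁻³ m
(α₁L₁ + α₂L₂)ΔT = g
α₁L₁ + α₂L₂ = 4.7×10⁻⁷×2.980 + 30×10⁻⁶×1.543 = 4.76906×10⁻⁵ m/K
ΔT = 4.17×10⁻³ / 4.76906×10⁻⁵ = 87.44 K
T = 16.7 + 87.44 = 104.14 °C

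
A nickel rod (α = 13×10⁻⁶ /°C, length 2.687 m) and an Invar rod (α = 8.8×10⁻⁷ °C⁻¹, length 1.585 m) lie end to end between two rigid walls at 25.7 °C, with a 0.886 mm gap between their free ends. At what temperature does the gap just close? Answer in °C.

T = 50.1 °C

α₁L₁ = 3.4931×10⁻⁵ m/K, α₂L₂ = 1.3948×10⁻⁶ m/K → total 3.63258×10⁻⁵ m/K
ΔT = g/(α₁L₁+α₂L₂) = 8.86×10⁻⁴ / 3.63258×10⁻⁵ = 24.390 K
T = 25.7 + 24.390 = 50.090 °C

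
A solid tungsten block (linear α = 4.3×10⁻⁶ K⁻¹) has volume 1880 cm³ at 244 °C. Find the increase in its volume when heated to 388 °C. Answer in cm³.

Isotropic solid: β ≈ 3α = 1.3×10⁻⁵ /K; ΔT = 144 K
ΔV = 3αV₀ΔT = 3(4.3×10⁻⁶)(1880)(144) = 3.49 cm³

ΔV = 3.49 cm³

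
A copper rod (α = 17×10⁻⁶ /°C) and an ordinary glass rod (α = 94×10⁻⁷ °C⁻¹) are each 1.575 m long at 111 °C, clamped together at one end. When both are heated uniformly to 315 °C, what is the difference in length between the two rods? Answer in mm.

ΔT = 204 K
copper: ΔL = 17×10⁻⁶ × 1.575 m × 204 = 5.4621×10⁻³ m = 5.4621 mm
ordinary glass: ΔL = 94×10⁻⁷ × 1.575 m × 204 = 3.0202×10⁻³ m = 3.0202 mm
difference = 5.4621 − 3.0202 = 2.4419 mm

2.44 mm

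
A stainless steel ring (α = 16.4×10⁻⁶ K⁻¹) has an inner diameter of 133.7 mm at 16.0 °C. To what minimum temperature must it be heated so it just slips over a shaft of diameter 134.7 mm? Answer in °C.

Required Δd = 134.7 − 133.7 = 1.0 mm
Δd = αd₀ΔT ⇒ ΔT = Δd/(αd₀) = 1.0 / (16.4×10⁻⁶ × 133.7) = 456.06 K
T_min = 16.0 + 456.06 = 472.06 °C

T = 472 °C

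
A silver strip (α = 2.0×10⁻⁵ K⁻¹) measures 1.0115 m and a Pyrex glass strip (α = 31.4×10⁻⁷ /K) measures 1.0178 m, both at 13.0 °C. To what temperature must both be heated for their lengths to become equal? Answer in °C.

T = 382.8 °C

L₁(1 + α₁ΔT) = L₂(1 + α₂ΔT) ⇒ ΔT = (L₂ − L₁)/(α₁L₁ − α₂L₂)
L₂ − L₁ = 1.0178 − 1.0115 = 6.30×10⁻³ m
α₁L₁ − α₂L₂ = 2.0×10⁻⁵×1.0115 − 31.4×10⁻⁷×1.0178 = 1.7034108×10⁻⁵ m/K
ΔT = 6.30×10⁻³ / 1.7034108×10⁻⁵ = 369.846 K
T = 13.0 + 369.846 = 382.846 °C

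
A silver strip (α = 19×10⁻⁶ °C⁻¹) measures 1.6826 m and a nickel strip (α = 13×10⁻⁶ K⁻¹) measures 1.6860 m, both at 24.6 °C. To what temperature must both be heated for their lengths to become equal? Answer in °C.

L₁(1 + α₁ΔT) = L₂(1 + α₂ΔT) ⇒ ΔT = (L₂ − L₁)/(α₁L₁ − α₂L₂)
L₂ − L₁ = 1.6860 − 1.6826 = 3.40×10⁻³ m
α₁L₁ − α₂L₂ = 19×10⁻⁶×1.6826 − 13×10⁻⁶×1.6860 = 1.00514×10⁻⁵ m/K
ΔT = 3.40×10⁻³ / 1.00514×10⁻⁵ = 338.261 K
T = 24.6 + 338.261 = 362.861 °C

T = 362.9 °C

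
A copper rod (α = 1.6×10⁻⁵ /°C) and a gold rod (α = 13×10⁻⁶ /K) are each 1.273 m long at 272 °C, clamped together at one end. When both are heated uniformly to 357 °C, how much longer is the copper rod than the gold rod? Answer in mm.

0.325 mm

ΔT = 85 K
copper: ΔL = 1.6×10⁻⁵ × 1.273 m × 85 = 1.7313×10⁻³ m = 1.7313 mm
gold: ΔL = 13×10⁻⁶ × 1.273 m × 85 = 1.4067×10⁻³ m = 1.4067 mm
difference = 1.7313 − 1.4067 = 0.3246 mm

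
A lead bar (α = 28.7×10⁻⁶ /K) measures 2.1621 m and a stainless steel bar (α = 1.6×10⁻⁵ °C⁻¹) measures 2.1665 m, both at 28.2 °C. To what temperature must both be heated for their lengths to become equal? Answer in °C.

T = 188.9 °C

L₁(1 + α₁ΔT) = L₂(1 + α₂ΔT) ⇒ ΔT = (L₂ − L₁)/(α₁L₁ − α₂L₂)
L₂ − L₁ = 2.1665 − 2.1621 = 4.40×10⁻³ m
α₁L₁ − α₂L₂ = 28.7×10⁻⁶×2.1621 − 1.6×10⁻⁵×2.1665 = 2.738827×10⁻⁵ m/K
ΔT = 4.40×10⁻³ / 2.738827×10⁻⁵ = 160.653 K
T = 28.2 + 160.653 = 188.853 °C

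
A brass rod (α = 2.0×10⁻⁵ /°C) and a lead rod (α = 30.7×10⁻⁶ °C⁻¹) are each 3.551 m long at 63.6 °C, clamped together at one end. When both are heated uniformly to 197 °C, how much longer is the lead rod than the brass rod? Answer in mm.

5.07 mm

ΔT = 133.4 K
brass: ΔL = 2.0×10⁻⁵ × 3.551 m × 133.4 = 9.4741×10⁻³ m = 9.4741 mm
lead: ΔL = 30.7×10⁻⁶ × 3.551 m × 133.4 = 1.4543×10⁻² m = 14.543 mm
difference = 14.543 − 9.4741 = 5.0689 mm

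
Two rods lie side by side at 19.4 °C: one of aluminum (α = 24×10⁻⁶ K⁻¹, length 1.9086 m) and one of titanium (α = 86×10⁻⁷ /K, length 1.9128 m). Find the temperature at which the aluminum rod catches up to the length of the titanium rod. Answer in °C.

T = 162.5 °C

L₁(1 + α₁ΔT) = L₂(1 + α₂ΔT) ⇒ ΔT = (L₂ − L₁)/(α₁L₁ − α₂L₂)
L₂ − L₁ = 1.9128 − 1.9086 = 4.20×10⁻³ m
α₁L₁ − α₂L₂ = 24×10⁻⁶×1.9086 − 86×10⁻⁷×1.9128 = 2.935632×10⁻⁵ m/K
ΔT = 4.20×10⁻³ / 2.935632×10⁻⁵ = 143.070 K
T = 19.4 + 143.070 = 162.470 °C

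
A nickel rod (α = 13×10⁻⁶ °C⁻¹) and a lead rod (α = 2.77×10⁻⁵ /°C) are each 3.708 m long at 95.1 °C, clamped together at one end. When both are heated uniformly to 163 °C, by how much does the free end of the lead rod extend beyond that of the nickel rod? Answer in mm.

ΔT = 67.9 K
nickel: ΔL = 13×10⁻⁶ × 3.708 m × 67.9 = 3.2731×10⁻³ m = 3.2731 mm
lead: ΔL = 2.77×10⁻⁵ × 3.708 m × 67.9 = 6.9741×10⁻³ m = 6.9741 mm
difference = 6.9741 − 3.2731 = 3.7010 mm

3.70 mm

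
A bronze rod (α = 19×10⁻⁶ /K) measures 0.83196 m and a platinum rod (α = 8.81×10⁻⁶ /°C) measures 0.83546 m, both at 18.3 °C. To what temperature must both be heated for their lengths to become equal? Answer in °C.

L₁(1 + α₁ΔT) = L₂(1 + α₂ΔT) ⇒ ΔT = (L₂ − L₁)/(α₁L₁ − α₂L₂)
L₂ − L₁ = 0.83546 − 0.83196 = 3.50×10⁻³ m
α₁L₁ − α₂L₂ = 19×10⁻⁶×0.83196 − 8.81×10⁻⁶×0.83546 = 8.4468374×10⁻⁶ m/K
ΔT = 3.50×10⁻³ / 8.4468374×10⁻⁶ = 414.356 K
T = 18.3 + 414.356 = 432.656 °C

T = 432.7 °C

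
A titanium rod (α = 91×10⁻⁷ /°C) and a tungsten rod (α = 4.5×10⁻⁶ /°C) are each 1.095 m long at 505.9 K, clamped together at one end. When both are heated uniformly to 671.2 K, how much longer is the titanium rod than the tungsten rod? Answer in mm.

ΔT = 165.3 K
titanium: ΔL = 91×10⁻⁷ × 1.095 m × 165.3 = 1.6471×10⁻³ m = 1.6471 mm
tungsten: ΔL = 4.5×10⁻⁶ × 1.095 m × 165.3 = 8.1452×10⁻⁴ m = 0.81452 mm
difference = 1.6471 − 0.81452 = 0.83258 mm

0.833 mm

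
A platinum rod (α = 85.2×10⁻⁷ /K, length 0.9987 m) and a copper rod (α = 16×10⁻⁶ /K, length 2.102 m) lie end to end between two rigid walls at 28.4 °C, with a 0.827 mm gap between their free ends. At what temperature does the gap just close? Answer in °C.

T = 48.0 °C

α₁L₁ = 8.508924×10⁻⁶ m/K, α₂L₂ = 3.3632×10⁻⁵ m/K → total 4.2140924×10⁻⁵ m/K
ΔT = g/(α₁L₁+α₂L₂) = 8.27×10⁻⁴ / 4.2140924×10⁻⁵ = 19.625 K
T = 28.4 + 19.625 = 48.025 °C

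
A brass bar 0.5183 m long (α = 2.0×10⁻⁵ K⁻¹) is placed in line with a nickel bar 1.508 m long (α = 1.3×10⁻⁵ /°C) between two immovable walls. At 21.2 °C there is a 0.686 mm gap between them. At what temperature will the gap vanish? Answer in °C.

T = 44.1 °C

α₁L₁ = 1.0366×10⁻⁵ m/K, α₂L₂ = 1.9604×10⁻⁵ m/K → total 2.997×10⁻⁵ m/K
ΔT = g/(α₁L₁+α₂L₂) = 6.86×10⁻⁴ / 2.997×10⁻⁵ = 22.890 K
T = 21.2 + 22.890 = 44.090 °C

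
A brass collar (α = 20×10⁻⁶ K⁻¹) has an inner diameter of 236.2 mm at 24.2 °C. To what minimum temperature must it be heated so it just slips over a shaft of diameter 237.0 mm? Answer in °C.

T = 194 °C

Required Δd = 237.0 − 236.2 = 0.8 mm
Δd = αd₀ΔT ⇒ ΔT = Δd/(αd₀) = 0.8 / (20×10⁻⁶ × 236.2) = 169.35 K
T_min = 24.2 + 169.35 = 193.55 °C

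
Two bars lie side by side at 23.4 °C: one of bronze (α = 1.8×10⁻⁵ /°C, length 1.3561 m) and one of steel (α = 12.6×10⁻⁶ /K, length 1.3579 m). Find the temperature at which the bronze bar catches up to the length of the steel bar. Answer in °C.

T = 270.0 °C

Equal length when α₁L₁ΔT − α₂L₂ΔT = L₂ − L₁ = 1.80×10⁻³ m
α₁L₁ = 2.44098×10⁻⁵, α₂L₂ = 1.710954×10⁻⁵ → Δ(αL) = 7.30026×10⁻⁶ m/K
ΔT = 1.80×10⁻³ / 7.30026×10⁻⁶ = 246.567 K, so T = 23.4 + 246.567 = 269.967 °C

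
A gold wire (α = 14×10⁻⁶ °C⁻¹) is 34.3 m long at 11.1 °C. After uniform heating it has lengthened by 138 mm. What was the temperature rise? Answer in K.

ΔL = αL₀ΔT ⇒ ΔT = ΔL / (αL₀)
ΔT = 138×10⁻³ m / (14×10⁻⁶ × 34.3 m) = 287.38 K

ΔT = 287 K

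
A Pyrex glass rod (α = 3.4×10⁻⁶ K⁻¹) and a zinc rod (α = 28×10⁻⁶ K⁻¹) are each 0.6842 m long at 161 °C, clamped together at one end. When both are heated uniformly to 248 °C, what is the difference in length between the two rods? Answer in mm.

1.46 mm

ΔT = 87 K
Pyrex glass: ΔL = 3.4×10⁻⁶ × 0.6842 m × 87 = 2.0239×10⁻⁴ m = 0.20239 mm
zinc: ΔL = 28×10⁻⁶ × 0.6842 m × 87 = 1.6667×10⁻³ m = 1.6667 mm
difference = 1.6667 − 0.20239 = 1.46431 mm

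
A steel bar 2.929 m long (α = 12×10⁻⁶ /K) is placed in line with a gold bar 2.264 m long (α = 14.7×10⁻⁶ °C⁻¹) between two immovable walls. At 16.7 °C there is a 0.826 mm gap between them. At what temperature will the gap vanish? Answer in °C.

Gap closes when ΔL₁ + ΔL₂ = 0.826 mm = 8.26×10⁻⁴ m
(α₁L₁ + α₂L₂)ΔT = g
α₁L₁ + α₂L₂ = 12×10⁻⁶×2.929 + 14.7×10⁻⁶×2.264 = 6.84288×10⁻⁵ m/K
ΔT = 8.26×10⁻⁴ / 6.84288×10⁻⁵ = 12.071 K
T = 16.7 + 12.071 = 28.771 °C

T = 28.8 °C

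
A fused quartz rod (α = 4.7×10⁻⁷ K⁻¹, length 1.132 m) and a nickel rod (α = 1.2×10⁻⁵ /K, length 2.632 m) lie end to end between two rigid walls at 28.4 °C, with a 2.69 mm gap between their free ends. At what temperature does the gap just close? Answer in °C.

T = 112 °C

Gap closes when ΔL₁ + ΔL₂ = 2.69 mm = 2.69×10⁻³ m
(α₁L₁ + α₂L₂)ΔT = g
α₁L₁ + α₂L₂ = 4.7×10⁻⁷×1.132 + 1.2×10⁻⁵×2.632 = 3.211604×10⁻⁵ m/K
ΔT = 2.69×10⁻³ / 3.211604×10⁻⁵ = 83.76 K
T = 28.4 + 83.76 = 112.16 °C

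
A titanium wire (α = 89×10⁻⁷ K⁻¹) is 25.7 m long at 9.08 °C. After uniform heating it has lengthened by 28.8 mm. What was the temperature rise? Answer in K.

ΔL = αL₀ΔT ⇒ ΔT = ΔL / (αL₀)
ΔT = 28.8×10⁻³ m / (89×10⁻⁷ × 25.7 m) = 125.91 K

ΔT = 126 K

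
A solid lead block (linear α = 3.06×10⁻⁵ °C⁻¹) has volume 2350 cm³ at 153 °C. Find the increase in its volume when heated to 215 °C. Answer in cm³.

Isotropic solid: β ≈ 3α = 9.2×10⁻⁵ /K; ΔT = 62 K
ΔV = 3αV₀ΔT = 3(3.06×10⁻⁵)(2350)(62) = 13.4 cm³

ΔV = 13.4 cm³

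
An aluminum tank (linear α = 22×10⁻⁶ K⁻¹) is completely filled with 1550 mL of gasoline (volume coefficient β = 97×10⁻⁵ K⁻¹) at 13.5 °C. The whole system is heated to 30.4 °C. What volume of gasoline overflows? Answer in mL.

23.7 mL

The tank also expands: β_container ≈ 3α = 6.6×10⁻⁵ /K
Net overflow = V₀(β_liq − 3α_cont)ΔT
β − 3α = 9.70×10⁻⁴ − 6.6×10⁻⁵ = 9.04×10⁻⁴ /K; ΔT = 16.9 K
ΔV = 1550 × 9.04×10⁻⁴ × 16.9 = 23.7 mL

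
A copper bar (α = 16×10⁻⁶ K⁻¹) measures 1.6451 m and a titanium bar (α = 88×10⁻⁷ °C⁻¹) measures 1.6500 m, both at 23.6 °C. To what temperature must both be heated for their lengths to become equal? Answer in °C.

Equal length when α₁L₁ΔT − α₂L₂ΔT = L₂ − L₁ = 4.90×10⁻³ m
α₁L₁ = 2.63216×10⁻⁵, α₂L₂ = 1.452×10⁻⁵ → Δ(αL) = 1.18016×10⁻⁵ m/K
ΔT = 4.90×10⁻³ / 1.18016×10⁻⁵ = 415.198 K, so T = 23.6 + 415.198 = 438.798 °C

T = 438.8 °C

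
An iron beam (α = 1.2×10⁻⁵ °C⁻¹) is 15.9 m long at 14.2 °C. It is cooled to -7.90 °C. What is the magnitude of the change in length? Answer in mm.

|ΔT| = |-7.90 − 14.2| = 22.10 K
ΔL = αL₀ΔT = (1.2×10⁻⁵)(15.9)(22.10) = 4.22×10⁻³ m

ΔL = 4.22 mm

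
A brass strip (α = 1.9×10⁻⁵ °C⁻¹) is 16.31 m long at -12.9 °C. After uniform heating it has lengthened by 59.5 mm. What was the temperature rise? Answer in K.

ΔT = 192 K

ΔL = αL₀ΔT ⇒ ΔT = ΔL / (αL₀)
ΔT = 59.5×10⁻³ m / (1.9×10⁻⁵ × 16.31 m) = 192.00 K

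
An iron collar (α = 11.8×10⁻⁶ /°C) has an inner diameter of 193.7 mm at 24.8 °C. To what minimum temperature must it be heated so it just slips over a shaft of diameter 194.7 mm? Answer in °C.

T = 462 °C

Required Δd = 194.7 − 193.7 = 1.0 mm
Δd = αd₀ΔT ⇒ ΔT = Δd/(αd₀) = 1.0 / (11.8×10⁻⁶ × 193.7) = 437.51 K
T_min = 24.8 + 437.51 = 462.31 °C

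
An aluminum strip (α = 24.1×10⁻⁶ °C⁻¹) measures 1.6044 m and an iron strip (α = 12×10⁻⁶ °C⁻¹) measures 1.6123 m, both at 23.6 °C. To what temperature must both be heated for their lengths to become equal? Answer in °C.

T = 432.5 °C

Equal length when α₁L₁ΔT − α₂L₂ΔT = L₂ − L₁ = 7.90×10⁻³ m
α₁L₁ = 3.866604×10⁻⁵, α₂L₂ = 1.93476×10⁻⁵ → Δ(αL) = 1.931844×10⁻⁵ m/K
ΔT = 7.90×10⁻³ / 1.931844×10⁻⁵ = 408.936 K, so T = 23.6 + 408.936 = 432.536 °C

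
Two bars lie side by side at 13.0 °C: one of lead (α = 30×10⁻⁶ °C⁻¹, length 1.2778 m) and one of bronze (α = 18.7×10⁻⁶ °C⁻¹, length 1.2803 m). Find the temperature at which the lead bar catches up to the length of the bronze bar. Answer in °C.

Equal length when α₁L₁ΔT − α₂L₂ΔT = L₂ − L₁ = 2.50×10⁻³ m
α₁L₁ = 3.8334×10⁻⁵, α₂L₂ = 2.394161×10⁻⁵ → Δ(αL) = 1.439239×10⁻⁵ m/K
ΔT = 2.50×10⁻³ / 1.439239×10⁻⁵ = 173.703 K, so T = 13.0 + 173.703 = 186.703 °C

T = 186.7 °C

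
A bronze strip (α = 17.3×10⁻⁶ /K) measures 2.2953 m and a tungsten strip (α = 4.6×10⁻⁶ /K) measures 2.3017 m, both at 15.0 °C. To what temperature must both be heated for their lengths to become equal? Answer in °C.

T = 234.8 °C

Equal length when α₁L₁ΔT − α₂L₂ΔT = L₂ − L₁ = 6.40×10⁻³ m
α₁L₁ = 3.970869×10⁻⁵, α₂L₂ = 1.058782×10⁻⁵ → Δ(αL) = 2.912087×10⁻⁵ m/K
ΔT = 6.40×10⁻³ / 2.912087×10⁻⁵ = 219.774 K, so T = 15.0 + 219.774 = 234.774 °C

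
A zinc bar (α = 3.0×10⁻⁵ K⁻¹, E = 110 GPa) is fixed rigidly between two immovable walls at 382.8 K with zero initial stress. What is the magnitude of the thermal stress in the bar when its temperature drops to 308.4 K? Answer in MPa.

σ = 246 MPa

Fully constrained: the free strain ε = αΔT is blocked, so σ = Eε = EαΔT.
|ΔT| = 74.4 K
σ = 110×10⁹ × 3.0×10⁻⁵ × 74.4 = 2.46×10⁸ Pa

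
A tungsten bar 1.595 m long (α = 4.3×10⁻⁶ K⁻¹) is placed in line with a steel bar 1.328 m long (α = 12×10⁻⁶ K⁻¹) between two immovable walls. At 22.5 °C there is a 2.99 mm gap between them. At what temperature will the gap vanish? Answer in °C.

α₁L₁ = 6.8585×10⁻⁶ m/K, α₂L₂ = 1.5936×10⁻⁵ m/K → total 2.27945×10⁻⁵ m/K
ΔT = g/(α₁L₁+α₂L₂) = 2.99×10⁻³ / 2.27945×10⁻⁵ = 131.17 K
T = 22.5 + 131.17 = 153.67 °C

T = 154 °C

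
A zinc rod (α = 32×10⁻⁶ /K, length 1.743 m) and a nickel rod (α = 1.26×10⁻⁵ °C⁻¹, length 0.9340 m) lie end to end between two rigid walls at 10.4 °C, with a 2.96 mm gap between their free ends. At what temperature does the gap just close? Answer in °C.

T = 54.2 °C

α₁L₁ = 5.5776×10⁻⁵ m/K, α₂L₂ = 1.17684×10⁻⁵ m/K → total 6.75444×10⁻⁵ m/K
ΔT = g/(α₁L₁+α₂L₂) = 2.96×10⁻³ / 6.75444×10⁻⁵ = 43.823 K
T = 10.4 + 43.823 = 54.223 °C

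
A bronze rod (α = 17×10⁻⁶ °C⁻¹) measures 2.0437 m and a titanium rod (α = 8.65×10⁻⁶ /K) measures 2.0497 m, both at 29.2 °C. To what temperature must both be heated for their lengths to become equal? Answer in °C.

T = 381.9 °C

Equal length when α₁L₁ΔT − α₂L₂ΔT = L₂ − L₁ = 6.00×10⁻³ m
α₁L₁ = 3.47429×10⁻⁵, α₂L₂ = 1.7729905×10⁻⁵ → Δ(αL) = 1.7012995×10⁻⁵ m/K
ΔT = 6.00×10⁻³ / 1.7012995×10⁻⁵ = 352.672 K, so T = 29.2 + 352.672 = 381.872 °C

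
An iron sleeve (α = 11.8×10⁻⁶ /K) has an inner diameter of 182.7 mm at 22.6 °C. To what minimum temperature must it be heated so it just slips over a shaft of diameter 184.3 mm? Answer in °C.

T = 765 °C

Required Δd = 184.3 − 182.7 = 1.6 mm
Δd = αd₀ΔT ⇒ ΔT = Δd/(αd₀) = 1.6 / (11.8×10⁻⁶ × 182.7) = 742.16 K
T_min = 22.6 + 742.16 = 764.76 °C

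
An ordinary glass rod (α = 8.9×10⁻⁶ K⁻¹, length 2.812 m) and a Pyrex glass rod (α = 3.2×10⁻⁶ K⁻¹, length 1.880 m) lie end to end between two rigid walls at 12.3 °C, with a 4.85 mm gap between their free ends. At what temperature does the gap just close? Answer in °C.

Gap closes when ΔL₁ + ΔL₂ = 4.85 mm = 4.85×10⁻³ m
(α₁L₁ + α₂L₂)ΔT = g
α₁L₁ + α₂L₂ = 8.9×10⁻⁶×2.812 + 3.2×10⁻⁶×1.880 = 3.10428×10⁻⁵ m/K
ΔT = 4.85×10⁻³ / 3.10428×10⁻⁵ = 156.24 K
T = 12.3 + 156.24 = 168.54 °C

T = 169 °C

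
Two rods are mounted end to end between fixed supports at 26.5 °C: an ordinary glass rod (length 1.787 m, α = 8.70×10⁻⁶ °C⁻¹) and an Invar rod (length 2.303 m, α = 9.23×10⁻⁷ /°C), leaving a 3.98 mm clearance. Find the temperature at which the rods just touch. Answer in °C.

T = 252 °C

α₁L₁ = 1.55469×10⁻⁵ m/K, α₂L₂ = 2.125669×10⁻⁶ m/K → total 1.7672569×10⁻⁵ m/K
ΔT = g/(α₁L₁+α₂L₂) = 3.98×10⁻³ / 1.7672569×10⁻⁵ = 225.21 K
T = 26.5 + 225.21 = 251.71 °C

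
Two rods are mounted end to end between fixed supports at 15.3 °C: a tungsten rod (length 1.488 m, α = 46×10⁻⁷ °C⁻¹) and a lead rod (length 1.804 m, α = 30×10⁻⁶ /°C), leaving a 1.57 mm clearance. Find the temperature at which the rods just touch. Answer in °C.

T = 41.1 °C

α₁L₁ = 6.8448×10⁻⁶ m/K, α₂L₂ = 5.412×10⁻⁵ m/K → total 6.09648×10⁻⁵ m/K
ΔT = g/(α₁L₁+α₂L₂) = 1.57×10⁻³ / 6.09648×10⁻⁵ = 25.753 K
T = 15.3 + 25.753 = 41.053 °C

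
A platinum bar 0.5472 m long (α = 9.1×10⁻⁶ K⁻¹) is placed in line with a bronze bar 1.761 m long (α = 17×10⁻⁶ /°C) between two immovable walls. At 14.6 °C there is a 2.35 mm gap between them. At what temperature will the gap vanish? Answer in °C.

T = 81.9 °C

α₁L₁ = 4.97952×10⁻⁶ m/K, α₂L₂ = 2.9937×10⁻⁵ m/K → total 3.491652×10⁻⁵ m/K
ΔT = g/(α₁L₁+α₂L₂) = 2.35×10⁻³ / 3.491652×10⁻⁵ = 67.303 K
T = 14.6 + 67.303 = 81.903 °C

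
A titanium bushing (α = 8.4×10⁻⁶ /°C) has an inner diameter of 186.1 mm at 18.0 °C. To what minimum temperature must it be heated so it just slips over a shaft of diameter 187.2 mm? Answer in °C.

Required Δd = 187.2 − 186.1 = 1.1 mm
Δd = αd₀ΔT ⇒ ΔT = Δd/(αd₀) = 1.1 / (8.4×10⁻⁶ × 186.1) = 703.67 K
T_min = 18.0 + 703.67 = 721.67 °C

T = 722 °C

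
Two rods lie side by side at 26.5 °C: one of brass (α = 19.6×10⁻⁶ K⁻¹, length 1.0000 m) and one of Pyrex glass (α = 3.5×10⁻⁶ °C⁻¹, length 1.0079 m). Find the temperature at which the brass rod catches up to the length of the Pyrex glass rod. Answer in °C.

T = 518.0 °C

L₁(1 + α₁ΔT) = L₂(1 + α₂ΔT) ⇒ ΔT = (L₂ − L₁)/(α₁L₁ − α₂L₂)
L₂ − L₁ = 1.0079 − 1.0000 = 7.90×10⁻³ m
α₁L₁ − α₂L₂ = 19.6×10⁻⁶×1.0000 − 3.5×10⁻⁶×1.0079 = 1.607235×10⁻⁵ m/K
ΔT = 7.90×10⁻³ / 1.607235×10⁻⁵ = 491.527 K
T = 26.5 + 491.527 = 518.027 °C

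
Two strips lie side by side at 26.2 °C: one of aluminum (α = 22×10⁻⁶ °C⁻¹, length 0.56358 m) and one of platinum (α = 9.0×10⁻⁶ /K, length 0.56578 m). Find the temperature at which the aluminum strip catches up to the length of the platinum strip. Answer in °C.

T = 327.3 °C

L₁(1 + α₁ΔT) = L₂(1 + α₂ΔT) ⇒ ΔT = (L₂ − L₁)/(α₁L₁ − α₂L₂)
L₂ − L₁ = 0.56578 − 0.56358 = 2.20×10⁻³ m
α₁L₁ − α₂L₂ = 22×10⁻⁶×0.56358 − 9.0×10⁻⁶×0.56578 = 7.30674×10⁻⁶ m/K
ΔT = 2.20×10⁻³ / 7.30674×10⁻⁶ = 301.092 K
T = 26.2 + 301.092 = 327.292 °C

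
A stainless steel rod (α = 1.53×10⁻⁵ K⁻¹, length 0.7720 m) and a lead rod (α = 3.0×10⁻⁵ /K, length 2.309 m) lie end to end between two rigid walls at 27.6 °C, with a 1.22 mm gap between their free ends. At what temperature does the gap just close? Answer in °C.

T = 42.6 °C

α₁L₁ = 1.18116×10⁻⁵ m/K, α₂L₂ = 6.927×10⁻⁵ m/K → total 8.10816×10⁻⁵ m/K
ΔT = g/(α₁L₁+α₂L₂) = 1.22×10⁻³ / 8.10816×10⁻⁵ = 15.047 K
T = 27.6 + 15.047 = 42.647 °C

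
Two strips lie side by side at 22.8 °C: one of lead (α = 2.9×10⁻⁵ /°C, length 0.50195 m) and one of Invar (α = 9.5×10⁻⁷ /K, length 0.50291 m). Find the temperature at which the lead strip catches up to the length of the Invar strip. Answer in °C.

Equal length when α₁L₁ΔT − α₂L₂ΔT = L₂ − L₁ = 9.60×10⁻⁴ m
α₁L₁ = 1.455655×10⁻⁵, α₂L₂ = 4.777645×10⁻⁷ → Δ(αL) = 1.40787855×10⁻⁵ m/K
ΔT = 9.60×10⁻⁴ / 1.40787855×10⁻⁵ = 68.1877 K, so T = 22.8 + 68.1877 = 90.9877 °C

T = 90.99 °C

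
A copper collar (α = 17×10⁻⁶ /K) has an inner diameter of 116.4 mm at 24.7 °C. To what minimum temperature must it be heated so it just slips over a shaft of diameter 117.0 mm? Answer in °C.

Required Δd = 117.0 − 116.4 = 0.6 mm
Δd = αd₀ΔT ⇒ ΔT = Δd/(αd₀) = 0.6 / (17×10⁻⁶ × 116.4) = 303.21 K
T_min = 24.7 + 303.21 = 327.91 °C

T = 328 °C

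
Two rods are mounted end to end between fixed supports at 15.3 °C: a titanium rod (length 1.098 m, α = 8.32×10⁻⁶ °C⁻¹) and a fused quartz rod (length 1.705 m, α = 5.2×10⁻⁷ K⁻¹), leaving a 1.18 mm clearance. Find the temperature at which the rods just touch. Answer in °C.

α₁L₁ = 9.13536×10⁻⁶ m/K, α₂L₂ = 8.866×10⁻⁷ m/K → total 1.002196×10⁻⁵ m/K
ΔT = g/(α₁L₁+α₂L₂) = 1.18×10⁻³ / 1.002196×10⁻⁵ = 117.74 K
T = 15.3 + 117.74 = 133.04 °C

T = 133 °C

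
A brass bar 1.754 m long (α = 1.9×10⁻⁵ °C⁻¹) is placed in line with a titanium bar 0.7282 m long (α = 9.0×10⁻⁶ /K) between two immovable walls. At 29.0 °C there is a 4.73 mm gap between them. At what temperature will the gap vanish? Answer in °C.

α₁L₁ = 3.3326×10⁻⁵ m/K, α₂L₂ = 6.5538×10⁻⁶ m/K → total 3.98798×10⁻⁵ m/K
ΔT = g/(α₁L₁+α₂L₂) = 4.73×10⁻³ / 3.98798×10⁻⁵ = 118.61 K
T = 29.0 + 118.61 = 147.61 °C

T = 148 °C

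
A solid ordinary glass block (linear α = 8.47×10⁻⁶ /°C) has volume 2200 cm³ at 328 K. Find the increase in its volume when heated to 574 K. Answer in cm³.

ΔV = 13.8 cm³

Isotropic solid: β ≈ 3α = 2.5×10⁻⁵ /K; ΔT = 246 K
ΔV = 3αV₀ΔT = 3(8.47×10⁻⁶)(2200)(246) = 13.8 cm³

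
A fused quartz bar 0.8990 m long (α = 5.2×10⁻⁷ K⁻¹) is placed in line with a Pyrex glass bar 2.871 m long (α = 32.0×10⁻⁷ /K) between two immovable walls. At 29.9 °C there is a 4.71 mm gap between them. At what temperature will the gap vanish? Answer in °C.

Gap closes when ΔL₁ + ΔL₂ = 4.71 mm = 4.71×10⁻³ m
(α₁L₁ + α₂L₂)ΔT = g
α₁L₁ + α₂L₂ = 5.2×10⁻⁷×0.8990 + 32.0×10⁻⁷×2.871 = 9.65468×10⁻⁶ m/K
ΔT = 4.71×10⁻³ / 9.65468×10⁻⁶ = 487.85 K
T = 29.9 + 487.85 = 517.75 °C

T = 518 °C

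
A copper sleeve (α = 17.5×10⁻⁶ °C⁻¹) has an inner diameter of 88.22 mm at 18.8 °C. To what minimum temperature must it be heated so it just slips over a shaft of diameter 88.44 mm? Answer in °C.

T = 161 °C

Required Δd = 88.44 − 88.22 = 0.22 mm
Δd = αd₀ΔT ⇒ ΔT = Δd/(αd₀) = 0.22 / (17.5×10⁻⁶ × 88.22) = 142.50 K
T_min = 18.8 + 142.50 = 161.30 °C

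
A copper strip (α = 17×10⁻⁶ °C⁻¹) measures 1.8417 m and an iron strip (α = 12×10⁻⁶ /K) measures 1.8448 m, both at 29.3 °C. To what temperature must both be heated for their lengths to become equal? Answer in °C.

L₁(1 + α₁ΔT) = L₂(1 + α₂ΔT) ⇒ ΔT = (L₂ − L₁)/(α₁L₁ − α₂L₂)
L₂ − L₁ = 1.8448 − 1.8417 = 3.10×10⁻³ m
α₁L₁ − α₂L₂ = 17×10⁻⁶×1.8417 − 12×10⁻⁶×1.8448 = 9.1713×10⁻⁶ m/K
ΔT = 3.10×10⁻³ / 9.1713×10⁻⁶ = 338.011 K
T = 29.3 + 338.011 = 367.311 °C

T = 367.3 °C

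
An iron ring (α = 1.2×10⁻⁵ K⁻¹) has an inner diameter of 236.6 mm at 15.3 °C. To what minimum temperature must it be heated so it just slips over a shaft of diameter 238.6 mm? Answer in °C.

Required Δd = 238.6 − 236.6 = 2.0 mm
Δd = αd₀ΔT ⇒ ΔT = Δd/(αd₀) = 2.0 / (1.2×10⁻⁵ × 236.6) = 704.42 K
T_min = 15.3 + 704.42 = 719.72 °C

T = 720 °C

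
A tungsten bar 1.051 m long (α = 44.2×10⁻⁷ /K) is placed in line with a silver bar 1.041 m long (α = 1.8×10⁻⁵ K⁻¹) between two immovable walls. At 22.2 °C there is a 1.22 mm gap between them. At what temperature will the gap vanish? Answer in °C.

T = 74.4 °C

Gap closes when ΔL₁ + ΔL₂ = 1.22 mm = 1.22×10⁻³ m
(α₁L₁ + α₂L₂)ΔT = g
α₁L₁ + α₂L₂ = 44.2×10⁻⁷×1.051 + 1.8×10⁻⁵×1.041 = 2.338342×10⁻⁵ m/K
ΔT = 1.22×10⁻³ / 2.338342×10⁻⁵ = 52.174 K
T = 22.2 + 52.174 = 74.374 °C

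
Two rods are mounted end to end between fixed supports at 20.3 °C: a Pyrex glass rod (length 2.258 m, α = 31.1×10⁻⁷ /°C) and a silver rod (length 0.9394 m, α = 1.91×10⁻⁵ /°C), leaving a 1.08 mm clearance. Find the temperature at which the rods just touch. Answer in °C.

Gap closes when ΔL₁ + ΔL₂ = 1.08 mm = 1.08×10⁻³ m
(α₁L₁ + α₂L₂)ΔT = g
α₁L₁ + α₂L₂ = 31.1×10⁻⁷×2.258 + 1.91×10⁻⁵×0.9394 = 2.496492×10⁻⁵ m/K
ΔT = 1.08×10⁻³ / 2.496492×10⁻⁵ = 43.261 K
T = 20.3 + 43.261 = 63.561 °C

T = 63.6 °C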